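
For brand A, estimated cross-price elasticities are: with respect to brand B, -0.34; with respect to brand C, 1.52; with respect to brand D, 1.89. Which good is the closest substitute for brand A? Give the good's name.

Substitutes have ε > 0. Among the positive values, 1.89 (brand D) is largest.

brand D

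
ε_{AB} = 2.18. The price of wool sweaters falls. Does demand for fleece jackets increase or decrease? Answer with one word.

decrease

ε > 0 and the price of wool sweaters falls, so the quantity of fleece jackets moves in the same direction: it decreases.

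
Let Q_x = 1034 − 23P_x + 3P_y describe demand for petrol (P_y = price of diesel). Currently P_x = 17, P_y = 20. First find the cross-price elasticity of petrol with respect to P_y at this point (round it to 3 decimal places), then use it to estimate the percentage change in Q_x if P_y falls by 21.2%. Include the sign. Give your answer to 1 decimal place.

-1.8%

At P_x = 17, P_y = 20: Q_x = 703.
∂Q_x/∂P_y = 3.
ε = (∂Q_x/∂P_y)(P_y/Q_x) = 3.0000 × 20/703 ≈ 0.085.
%ΔQ_x ≈ ε × %ΔP_y = 0.085 × (-21.2%) = -1.8%.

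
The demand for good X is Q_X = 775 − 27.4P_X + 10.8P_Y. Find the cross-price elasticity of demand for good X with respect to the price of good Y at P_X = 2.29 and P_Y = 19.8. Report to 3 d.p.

0.231

At P_X = 2.29 and P_Y = 19.8: Q_X = 926.094.
∂Q_X/∂P_Y = 10.8.
ε = (∂Q_X/∂P_Y)(P_Y/Q_X) = 10.8 × (19.8/926.094) ≈ 0.231.
Since ε > 0, good X and good Y are substitutes.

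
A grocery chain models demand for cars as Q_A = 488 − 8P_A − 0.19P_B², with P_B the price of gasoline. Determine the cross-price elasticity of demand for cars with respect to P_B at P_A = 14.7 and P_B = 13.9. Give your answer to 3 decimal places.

At P_A = 14.7 and P_B = 13.9: Q_A = 333.690.
∂Q_A/∂P_B = -0.38P_B = -0.38(13.9) = -5.2820.
ε = (∂Q_A/∂P_B)(P_B/Q_A) = -5.2820 × (13.9/333.690) ≈ -0.220.

-0.220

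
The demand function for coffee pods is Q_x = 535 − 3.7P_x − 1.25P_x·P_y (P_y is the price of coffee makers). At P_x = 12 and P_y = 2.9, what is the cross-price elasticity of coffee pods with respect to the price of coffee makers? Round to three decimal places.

At P_x = 12 and P_y = 2.9: Q_x = 447.1.
∂Q_x/∂P_y = -1.25P_x = -1.25(12) = -15.0000.
ε = (∂Q_x/∂P_y)(P_y/Q_x) = -15.0000 × (2.9/447.1) ≈ -0.097.

-0.097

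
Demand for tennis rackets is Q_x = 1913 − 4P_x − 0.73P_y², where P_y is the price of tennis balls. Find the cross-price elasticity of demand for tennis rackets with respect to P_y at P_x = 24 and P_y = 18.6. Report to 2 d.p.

-0.32

At P_x = 24 and P_y = 18.6: Q_x = 1564.449.
∂Q_x/∂P_y = -1.46P_y = -1.46(18.6) = -27.1560.
ε = (∂Q_x/∂P_y)(P_y/Q_x) = -27.1560 × (18.6/1564.449) ≈ -0.32.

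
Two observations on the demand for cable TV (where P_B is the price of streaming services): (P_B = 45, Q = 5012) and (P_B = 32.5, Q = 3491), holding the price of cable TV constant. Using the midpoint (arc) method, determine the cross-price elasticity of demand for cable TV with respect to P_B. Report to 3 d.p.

ΔQ_A = 3491 − 5012 = -1521; ΔP_B = 32.5 − 45 = -12.5.
Midpoints: Q̄_A = 4251.5, P̄_B = 38.75.
ε = (ΔQ_A/Q̄_A)/(ΔP_B/P̄_B) = (-1521/4251.5)/(-12.5/38.75) ≈ 1.109.
ε > 0: cable TV and streaming services are substitutes.

1.109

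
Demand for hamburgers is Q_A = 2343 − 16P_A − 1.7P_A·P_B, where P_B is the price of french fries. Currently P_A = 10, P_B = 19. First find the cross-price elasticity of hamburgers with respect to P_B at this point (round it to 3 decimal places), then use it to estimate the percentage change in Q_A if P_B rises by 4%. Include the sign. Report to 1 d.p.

-0.7%

At P_A = 10, P_B = 19: Q_A = 1860.
∂Q_A/∂P_B = -1.7P_A = -17.0000.
ε = (∂Q_A/∂P_B)(P_B/Q_A) = -17.0000 × 19/1860 ≈ -0.174.
%ΔQ_A ≈ ε × %ΔP_B = -0.174 × (4%) = -0.7%.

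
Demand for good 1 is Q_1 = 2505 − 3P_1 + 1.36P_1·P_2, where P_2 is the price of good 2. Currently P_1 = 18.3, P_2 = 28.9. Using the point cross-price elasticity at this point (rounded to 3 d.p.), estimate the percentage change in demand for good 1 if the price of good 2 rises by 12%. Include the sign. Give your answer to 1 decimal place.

At P_1 = 18.3, P_2 = 28.9: Q_1 = 3169.363.
∂Q_1/∂P_2 = 1.36P_1 = 24.8880.
ε = (∂Q_1/∂P_2)(P_2/Q_1) = 24.8880 × 28.9/3169.363 ≈ 0.227.
%ΔQ_1 ≈ ε × %ΔP_2 = 0.227 × (12%) = 2.7%.

2.7%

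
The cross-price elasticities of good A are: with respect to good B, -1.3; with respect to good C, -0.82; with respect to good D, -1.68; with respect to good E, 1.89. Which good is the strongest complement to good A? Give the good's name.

good D

Complements have ε < 0. The most negative value is -1.68 (good D).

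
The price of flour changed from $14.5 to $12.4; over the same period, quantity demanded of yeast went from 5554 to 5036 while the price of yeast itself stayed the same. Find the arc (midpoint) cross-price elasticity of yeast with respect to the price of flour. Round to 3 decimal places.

0.627

ΔQ_A = 5036 − 5554 = -518; ΔP_B = 12.4 − 14.5 = -2.1.
Midpoints: Q̄_A = 5295.0, P̄_B = 13.45.
ε = (ΔQ_A/Q̄_A)/(ΔP_B/P̄_B) = (-518/5295.0)/(-2.1/13.45) ≈ 0.627.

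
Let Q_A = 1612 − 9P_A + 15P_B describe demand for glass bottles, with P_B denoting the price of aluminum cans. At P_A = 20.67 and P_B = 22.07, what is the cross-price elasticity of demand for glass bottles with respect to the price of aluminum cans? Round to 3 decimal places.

0.188

At P_A = 20.67 and P_B = 22.07: Q_A = 1757.02.
∂Q_A/∂P_B = 15.
ε = (∂Q_A/∂P_B)(P_B/Q_A) = 15 × (22.07/1757.02) ≈ 0.188.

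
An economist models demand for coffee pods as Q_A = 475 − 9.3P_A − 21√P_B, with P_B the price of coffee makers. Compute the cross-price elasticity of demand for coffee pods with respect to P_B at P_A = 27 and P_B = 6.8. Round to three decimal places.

At P_A = 27 and P_B = 6.8: Q_A = 169.139.
∂Q_A/∂P_B = -21/(2√P_B) = -21/(2√6.8) = -4.0266.
ε = (∂Q_A/∂P_B)(P_B/Q_A) = -4.0266 × (6.8/169.139) ≈ -0.162.
ε < 0: complements.

-0.162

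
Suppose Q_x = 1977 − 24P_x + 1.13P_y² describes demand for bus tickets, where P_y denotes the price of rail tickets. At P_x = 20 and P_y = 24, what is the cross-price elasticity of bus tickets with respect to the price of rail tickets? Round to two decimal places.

At P_x = 20 and P_y = 24: Q_x = 2147.88.
∂Q_x/∂P_y = 2.26P_y = 2.26(24) = 54.2400.
ε = (∂Q_x/∂P_y)(P_y/Q_x) = 54.2400 × (24/2147.88) ≈ 0.61.

0.61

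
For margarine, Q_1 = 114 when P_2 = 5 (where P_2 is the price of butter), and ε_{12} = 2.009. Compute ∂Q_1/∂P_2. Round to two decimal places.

45.81

ε = (∂Q_1/∂P_2)·(P_2/Q_1) ⇒ ∂Q_1/∂P_2 = ε·Q_1/P_2 = 2.009 × 114/5 ≈ 45.81.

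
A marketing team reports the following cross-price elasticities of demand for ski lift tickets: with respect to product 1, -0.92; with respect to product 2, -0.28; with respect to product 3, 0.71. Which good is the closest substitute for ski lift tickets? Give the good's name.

product 3

Substitutes have ε > 0. Among the positive values, 0.71 (product 3) is largest.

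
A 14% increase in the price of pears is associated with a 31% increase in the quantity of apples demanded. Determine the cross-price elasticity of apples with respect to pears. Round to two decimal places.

ε = (%ΔQ of apples) / (%ΔP of pears) = (31%) / (14%) ≈ 2.21.

2.21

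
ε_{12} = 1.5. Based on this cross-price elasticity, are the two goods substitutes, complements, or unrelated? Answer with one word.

ε = 1.5 > 0, so a higher price of good 2 raises demand for good 1: substitutes.

substitutes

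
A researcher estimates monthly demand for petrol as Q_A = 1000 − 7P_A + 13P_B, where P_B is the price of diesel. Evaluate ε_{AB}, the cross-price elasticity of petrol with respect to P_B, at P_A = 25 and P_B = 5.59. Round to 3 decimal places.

At P_A = 25 and P_B = 5.59: Q_A = 897.67.
∂Q_A/∂P_B = 13.
ε = (∂Q_A/∂P_B)(P_B/Q_A) = 13 × (5.59/897.67) ≈ 0.081.

0.081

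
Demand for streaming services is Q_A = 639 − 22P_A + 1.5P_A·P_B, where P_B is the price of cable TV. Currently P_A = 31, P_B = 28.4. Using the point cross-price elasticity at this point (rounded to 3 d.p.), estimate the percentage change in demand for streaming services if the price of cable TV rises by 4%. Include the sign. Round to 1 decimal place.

4.1%

At P_A = 31, P_B = 28.4: Q_A = 1277.6.
∂Q_A/∂P_B = 1.5P_A = 46.5000.
ε = (∂Q_A/∂P_B)(P_B/Q_A) = 46.5000 × 28.4/1277.6 ≈ 1.034.
%ΔQ_A ≈ ε × %ΔP_B = 1.034 × (4%) = 4.1%.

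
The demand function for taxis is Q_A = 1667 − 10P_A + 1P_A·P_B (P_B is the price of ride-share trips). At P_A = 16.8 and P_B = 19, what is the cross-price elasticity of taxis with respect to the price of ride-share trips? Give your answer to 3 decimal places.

0.176

At P_A = 16.8 and P_B = 19: Q_A = 1818.2.
∂Q_A/∂P_B = 1P_A = 1(16.8) = 16.8000.
ε = (∂Q_A/∂P_B)(P_B/Q_A) = 16.8000 × (19/1818.2) ≈ 0.176.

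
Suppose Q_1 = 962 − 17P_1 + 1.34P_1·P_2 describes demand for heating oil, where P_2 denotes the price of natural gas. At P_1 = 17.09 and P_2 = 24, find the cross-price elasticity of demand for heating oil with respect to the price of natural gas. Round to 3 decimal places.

At P_1 = 17.09 and P_2 = 24: Q_1 = 1221.084.
∂Q_1/∂P_2 = 1.34P_1 = 1.34(17.09) = 22.9006.
ε = (∂Q_1/∂P_2)(P_2/Q_1) = 22.9006 × (24/1221.084) ≈ 0.450.
ε > 0: substitutes.

0.450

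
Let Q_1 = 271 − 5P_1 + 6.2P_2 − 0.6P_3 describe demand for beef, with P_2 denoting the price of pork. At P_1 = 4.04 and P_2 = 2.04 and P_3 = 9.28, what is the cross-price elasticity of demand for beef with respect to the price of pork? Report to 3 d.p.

At P_1 = 4.04 and P_2 = 2.04 and P_3 = 9.28: Q_1 = 257.88.
∂Q_1/∂P_2 = 6.2.
ε = (∂Q_1/∂P_2)(P_2/Q_1) = 6.2 × (2.04/257.88) ≈ 0.049.

0.049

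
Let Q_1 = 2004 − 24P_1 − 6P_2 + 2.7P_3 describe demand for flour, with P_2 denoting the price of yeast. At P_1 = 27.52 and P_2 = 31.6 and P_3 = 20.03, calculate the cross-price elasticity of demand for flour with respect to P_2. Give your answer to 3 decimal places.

At P_1 = 27.52 and P_2 = 31.6 and P_3 = 20.03: Q_1 = 1208.001.
∂Q_1/∂P_2 = -6.
ε = (∂Q_1/∂P_2)(P_2/Q_1) = -6 × (31.6/1208.001) ≈ -0.157.

-0.157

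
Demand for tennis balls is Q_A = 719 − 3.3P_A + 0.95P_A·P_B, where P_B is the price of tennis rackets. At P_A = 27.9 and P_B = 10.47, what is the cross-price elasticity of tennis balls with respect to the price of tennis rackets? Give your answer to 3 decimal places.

0.307

At P_A = 27.9 and P_B = 10.47: Q_A = 904.437.
∂Q_A/∂P_B = 0.95P_A = 0.95(27.9) = 26.5050.
ε = (∂Q_A/∂P_B)(P_B/Q_A) = 26.5050 × (10.47/904.437) ≈ 0.307.
ε > 0: substitutes.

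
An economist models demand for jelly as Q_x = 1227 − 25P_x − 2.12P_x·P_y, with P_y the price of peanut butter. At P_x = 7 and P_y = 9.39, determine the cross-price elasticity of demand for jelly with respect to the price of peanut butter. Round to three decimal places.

-0.153

At P_x = 7 and P_y = 9.39: Q_x = 912.652.
∂Q_x/∂P_y = -2.12P_x = -2.12(7) = -14.8400.
ε = (∂Q_x/∂P_y)(P_y/Q_x) = -14.8400 × (9.39/912.652) ≈ -0.153.
ε < 0: complements.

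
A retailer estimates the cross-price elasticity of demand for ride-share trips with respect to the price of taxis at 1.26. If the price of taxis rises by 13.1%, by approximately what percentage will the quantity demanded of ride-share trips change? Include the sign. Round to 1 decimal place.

16.5%

%ΔQ ≈ ε × %ΔP of taxis = 1.26 × (13.1%) = 16.5%.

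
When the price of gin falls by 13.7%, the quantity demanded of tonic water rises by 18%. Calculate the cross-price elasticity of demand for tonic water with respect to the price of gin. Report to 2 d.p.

-1.31

ε = (%ΔQ of tonic water) / (%ΔP of gin) = (18%) / (-13.7%) ≈ -1.31.
Negative cross-price elasticity: complements.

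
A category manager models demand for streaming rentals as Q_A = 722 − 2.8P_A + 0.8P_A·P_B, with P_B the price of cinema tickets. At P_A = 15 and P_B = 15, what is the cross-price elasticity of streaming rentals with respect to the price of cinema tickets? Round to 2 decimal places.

0.21

At P_A = 15 and P_B = 15: Q_A = 860.
∂Q_A/∂P_B = 0.8P_A = 0.8(15) = 12.0000.
ε = (∂Q_A/∂P_B)(P_B/Q_A) = 12.0000 × (15/860) ≈ 0.21.
ε > 0: substitutes.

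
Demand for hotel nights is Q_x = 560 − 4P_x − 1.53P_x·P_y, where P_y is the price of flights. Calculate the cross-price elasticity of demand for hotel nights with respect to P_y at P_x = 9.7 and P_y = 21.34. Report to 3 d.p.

At P_x = 9.7 and P_y = 21.34: Q_x = 204.493.
∂Q_x/∂P_y = -1.53P_x = -1.53(9.7) = -14.8410.
ε = (∂Q_x/∂P_y)(P_y/Q_x) = -14.8410 × (21.34/204.493) ≈ -1.549.

-1.549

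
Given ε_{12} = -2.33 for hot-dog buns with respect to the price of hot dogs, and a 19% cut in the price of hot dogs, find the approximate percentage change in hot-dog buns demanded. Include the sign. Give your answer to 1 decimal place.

44.3%

%ΔQ ≈ ε × %ΔP of hot dogs = -2.33 × (-19%) = 44.3%.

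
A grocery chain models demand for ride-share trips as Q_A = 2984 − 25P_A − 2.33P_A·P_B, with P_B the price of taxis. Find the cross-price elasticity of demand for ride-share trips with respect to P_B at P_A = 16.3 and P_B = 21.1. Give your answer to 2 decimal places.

-0.45

At P_A = 16.3 and P_B = 21.1: Q_A = 1775.143.
∂Q_A/∂P_B = -2.33P_A = -2.33(16.3) = -37.9790.
ε = (∂Q_A/∂P_B)(P_B/Q_A) = -37.9790 × (21.1/1775.143) ≈ -0.45.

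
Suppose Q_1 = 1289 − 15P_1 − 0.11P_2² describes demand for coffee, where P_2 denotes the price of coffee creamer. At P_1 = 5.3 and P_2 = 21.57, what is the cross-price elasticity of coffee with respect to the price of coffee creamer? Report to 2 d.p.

At P_1 = 5.3 and P_2 = 21.57: Q_1 = 1158.321.
∂Q_1/∂P_2 = -0.22P_2 = -0.22(21.57) = -4.7454.
ε = (∂Q_1/∂P_2)(P_2/Q_1) = -4.7454 × (21.57/1158.321) ≈ -0.09.
ε < 0: complements.

-0.09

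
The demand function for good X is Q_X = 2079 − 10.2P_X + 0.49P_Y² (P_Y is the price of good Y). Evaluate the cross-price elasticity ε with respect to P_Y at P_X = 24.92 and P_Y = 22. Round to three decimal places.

0.230

At P_X = 24.92 and P_Y = 22: Q_X = 2061.976.
∂Q_X/∂P_Y = 0.98P_Y = 0.98(22) = 21.5600.
ε = (∂Q_X/∂P_Y)(P_Y/Q_X) = 21.5600 × (22/2061.976) ≈ 0.230.
ε > 0: substitutes.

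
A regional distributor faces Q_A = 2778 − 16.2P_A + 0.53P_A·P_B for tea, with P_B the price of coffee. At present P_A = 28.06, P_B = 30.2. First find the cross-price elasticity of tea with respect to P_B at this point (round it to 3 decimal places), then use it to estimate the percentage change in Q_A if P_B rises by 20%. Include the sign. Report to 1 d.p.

At P_A = 28.06, P_B = 30.2: Q_A = 2772.556.
∂Q_A/∂P_B = 0.53P_A = 14.8718.
ε = (∂Q_A/∂P_B)(P_B/Q_A) = 14.8718 × 30.2/2772.556 ≈ 0.162.
%ΔQ_A ≈ ε × %ΔP_B = 0.162 × (20%) = 3.2%.

3.2%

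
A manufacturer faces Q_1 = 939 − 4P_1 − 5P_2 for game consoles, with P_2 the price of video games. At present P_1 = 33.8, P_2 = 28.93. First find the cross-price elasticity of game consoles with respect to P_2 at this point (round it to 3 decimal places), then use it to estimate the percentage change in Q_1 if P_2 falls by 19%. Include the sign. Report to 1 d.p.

4.2%

At P_1 = 33.8, P_2 = 28.93: Q_1 = 659.15.
∂Q_1/∂P_2 = -5.
ε = (∂Q_1/∂P_2)(P_2/Q_1) = -5.0000 × 28.93/659.15 ≈ -0.219.
%ΔQ_1 ≈ ε × %ΔP_2 = -0.219 × (-19%) = 4.2%.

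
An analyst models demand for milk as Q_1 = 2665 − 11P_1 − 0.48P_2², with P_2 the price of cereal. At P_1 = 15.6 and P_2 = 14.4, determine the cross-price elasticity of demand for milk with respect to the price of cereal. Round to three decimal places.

-0.083

At P_1 = 15.6 and P_2 = 14.4: Q_1 = 2393.867.
∂Q_1/∂P_2 = -0.96P_2 = -0.96(14.4) = -13.8240.
ε = (∂Q_1/∂P_2)(P_2/Q_1) = -13.8240 × (14.4/2393.867) ≈ -0.083.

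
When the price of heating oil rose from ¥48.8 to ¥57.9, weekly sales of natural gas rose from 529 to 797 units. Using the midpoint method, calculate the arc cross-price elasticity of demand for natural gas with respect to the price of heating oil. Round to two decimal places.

ΔQ_A = 797 − 529 = 268; ΔP_B = 57.9 − 48.8 = 9.1.
Midpoints: Q̄_A = 663.0, P̄_B = 53.35.
ε = (ΔQ_A/Q̄_A)/(ΔP_B/P̄_B) = (268/663.0)/(9.1/53.35) ≈ 2.37.

2.37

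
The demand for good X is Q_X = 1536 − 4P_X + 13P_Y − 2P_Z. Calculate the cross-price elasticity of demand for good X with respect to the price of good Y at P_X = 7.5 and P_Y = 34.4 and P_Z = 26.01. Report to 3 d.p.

0.235

At P_X = 7.5 and P_Y = 34.4 and P_Z = 26.01: Q_X = 1901.18.
∂Q_X/∂P_Y = 13.
ε = (∂Q_X/∂P_Y)(P_Y/Q_X) = 13 × (34.4/1901.18) ≈ 0.235.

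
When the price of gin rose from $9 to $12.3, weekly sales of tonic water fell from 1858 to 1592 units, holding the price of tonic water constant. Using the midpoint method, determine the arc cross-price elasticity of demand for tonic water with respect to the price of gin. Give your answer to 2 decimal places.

-0.50

ΔQ_A = 1592 − 1858 = -266; ΔP_B = 12.3 − 9 = 3.3.
Midpoints: Q̄_A = 1725.0, P̄_B = 10.65.
ε = (ΔQ_A/Q̄_A)/(ΔP_B/P̄_B) = (-266/1725.0)/(3.3/10.65) ≈ -0.50.
ε < 0: tonic water and gin are complements.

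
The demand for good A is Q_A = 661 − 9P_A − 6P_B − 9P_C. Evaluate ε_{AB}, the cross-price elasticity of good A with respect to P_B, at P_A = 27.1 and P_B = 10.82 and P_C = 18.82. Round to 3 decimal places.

-0.355

At P_A = 27.1 and P_B = 10.82 and P_C = 18.82: Q_A = 182.8.
∂Q_A/∂P_B = -6.
ε = (∂Q_A/∂P_B)(P_B/Q_A) = -6 × (10.82/182.8) ≈ -0.355.
Since ε < 0, good A and good B are complements.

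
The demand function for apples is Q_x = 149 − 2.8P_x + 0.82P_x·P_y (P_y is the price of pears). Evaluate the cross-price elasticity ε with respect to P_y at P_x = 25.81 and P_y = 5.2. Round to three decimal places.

At P_x = 25.81 and P_y = 5.2: Q_x = 186.786.
∂Q_x/∂P_y = 0.82P_x = 0.82(25.81) = 21.1642.
ε = (∂Q_x/∂P_y)(P_y/Q_x) = 21.1642 × (5.2/186.786) ≈ 0.589.
ε > 0: substitutes.

0.589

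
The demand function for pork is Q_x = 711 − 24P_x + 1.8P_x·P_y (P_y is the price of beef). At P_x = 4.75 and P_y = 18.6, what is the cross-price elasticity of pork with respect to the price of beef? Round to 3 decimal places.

0.210

At P_x = 4.75 and P_y = 18.6: Q_x = 756.03.
∂Q_x/∂P_y = 1.8P_x = 1.8(4.75) = 8.5500.
ε = (∂Q_x/∂P_y)(P_y/Q_x) = 8.5500 × (18.6/756.03) ≈ 0.210.
ε > 0: substitutes.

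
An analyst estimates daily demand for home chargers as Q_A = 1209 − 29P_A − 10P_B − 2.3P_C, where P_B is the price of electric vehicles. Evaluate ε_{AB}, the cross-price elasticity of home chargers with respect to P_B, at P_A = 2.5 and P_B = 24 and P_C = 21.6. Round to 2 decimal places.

At P_A = 2.5 and P_B = 24 and P_C = 21.6: Q_A = 846.82.
∂Q_A/∂P_B = -10.
ε = (∂Q_A/∂P_B)(P_B/Q_A) = -10 × (24/846.82) ≈ -0.28.

-0.28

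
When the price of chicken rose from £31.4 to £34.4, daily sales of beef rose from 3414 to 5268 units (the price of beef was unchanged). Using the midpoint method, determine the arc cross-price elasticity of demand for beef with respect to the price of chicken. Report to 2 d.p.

4.68

ΔQ_A = 5268 − 3414 = 1854; ΔP_B = 34.4 − 31.4 = 3.
Midpoints: Q̄_A = 4341.0, P̄_B = 32.90.
ε = (ΔQ_A/Q̄_A)/(ΔP_B/P̄_B) = (1854/4341.0)/(3/32.90) ≈ 4.68.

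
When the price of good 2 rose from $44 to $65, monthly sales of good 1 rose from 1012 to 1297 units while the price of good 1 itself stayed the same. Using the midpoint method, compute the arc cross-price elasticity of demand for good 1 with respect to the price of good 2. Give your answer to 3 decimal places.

0.641

ΔQ_1 = 1297 − 1012 = 285; ΔP_2 = 65 − 44 = 21.
Midpoints: Q̄_1 = 1154.5, P̄_2 = 54.50.
ε = (ΔQ_1/Q̄_1)/(ΔP_2/P̄_2) = (285/1154.5)/(21/54.50) ≈ 0.641.
ε > 0: good 1 and good 2 are substitutes.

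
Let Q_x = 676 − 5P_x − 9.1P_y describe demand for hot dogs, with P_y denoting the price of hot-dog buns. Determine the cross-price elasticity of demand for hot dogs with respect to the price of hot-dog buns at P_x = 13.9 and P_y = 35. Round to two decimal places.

-1.11

At P_x = 13.9 and P_y = 35: Q_x = 288.
∂Q_x/∂P_y = -9.1.
ε = (∂Q_x/∂P_y)(P_y/Q_x) = -9.1 × (35/288) ≈ -1.11.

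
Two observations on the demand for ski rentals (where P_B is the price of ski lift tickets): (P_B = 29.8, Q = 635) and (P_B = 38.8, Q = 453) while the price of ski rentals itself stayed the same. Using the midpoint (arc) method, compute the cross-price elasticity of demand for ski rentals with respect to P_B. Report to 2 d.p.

ΔQ_A = 453 − 635 = -182; ΔP_B = 38.8 − 29.8 = 9.
Midpoints: Q̄_A = 544.0, P̄_B = 34.30.
ε = (ΔQ_A/Q̄_A)/(ΔP_B/P̄_B) = (-182/544.0)/(9/34.30) ≈ -1.28.
ε < 0: ski rentals and ski lift tickets are complements.

-1.28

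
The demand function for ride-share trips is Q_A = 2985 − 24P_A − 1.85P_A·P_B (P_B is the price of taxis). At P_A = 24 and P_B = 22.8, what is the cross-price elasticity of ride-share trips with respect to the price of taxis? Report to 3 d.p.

-0.725

At P_A = 24 and P_B = 22.8: Q_A = 1396.68.
∂Q_A/∂P_B = -1.85P_A = -1.85(24) = -44.4000.
ε = (∂Q_A/∂P_B)(P_B/Q_A) = -44.4000 × (22.8/1396.68) ≈ -0.725.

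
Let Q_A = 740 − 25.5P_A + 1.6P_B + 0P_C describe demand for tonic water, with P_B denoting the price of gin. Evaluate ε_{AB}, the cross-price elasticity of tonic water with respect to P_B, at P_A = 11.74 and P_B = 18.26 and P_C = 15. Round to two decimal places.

0.06

At P_A = 11.74 and P_B = 18.26 and P_C = 15: Q_A = 469.846.
∂Q_A/∂P_B = 1.6.
ε = (∂Q_A/∂P_B)(P_B/Q_A) = 1.6 × (18.26/469.846) ≈ 0.06.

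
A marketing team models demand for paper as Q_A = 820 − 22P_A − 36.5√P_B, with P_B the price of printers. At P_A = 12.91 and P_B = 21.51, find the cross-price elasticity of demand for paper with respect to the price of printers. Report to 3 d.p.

At P_A = 12.91 and P_B = 21.51: Q_A = 366.697.
∂Q_A/∂P_B = -36.5/(2√P_B) = -36.5/(2√21.51) = -3.9350.
ε = (∂Q_A/∂P_B)(P_B/Q_A) = -3.9350 × (21.51/366.697) ≈ -0.231.
ε < 0: complements.

-0.231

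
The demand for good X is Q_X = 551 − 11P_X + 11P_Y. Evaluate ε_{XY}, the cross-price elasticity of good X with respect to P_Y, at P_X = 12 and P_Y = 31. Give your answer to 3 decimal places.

At P_X = 12 and P_Y = 31: Q_X = 760.
∂Q_X/∂P_Y = 11.
ε = (∂Q_X/∂P_Y)(P_Y/Q_X) = 11 × (31/760) ≈ 0.449.

0.449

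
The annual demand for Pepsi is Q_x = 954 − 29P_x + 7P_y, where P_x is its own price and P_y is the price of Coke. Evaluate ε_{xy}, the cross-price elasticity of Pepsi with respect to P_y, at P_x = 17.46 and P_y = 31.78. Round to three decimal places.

At P_x = 17.46 and P_y = 31.78: Q_x = 670.12.
∂Q_x/∂P_y = 7.
ε = (∂Q_x/∂P_y)(P_y/Q_x) = 7 × (31.78/670.12) ≈ 0.332.

0.332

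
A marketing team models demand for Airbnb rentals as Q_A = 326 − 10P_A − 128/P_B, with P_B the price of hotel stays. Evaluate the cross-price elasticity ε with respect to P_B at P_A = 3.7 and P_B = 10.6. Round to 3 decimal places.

0.044

At P_A = 3.7 and P_B = 10.6: Q_A = 276.925.
∂Q_A/∂P_B = 128/P_B² = 1.1392.
ε = (∂Q_A/∂P_B)(P_B/Q_A) = 1.1392 × (10.6/276.925) ≈ 0.044.
ε > 0: substitutes.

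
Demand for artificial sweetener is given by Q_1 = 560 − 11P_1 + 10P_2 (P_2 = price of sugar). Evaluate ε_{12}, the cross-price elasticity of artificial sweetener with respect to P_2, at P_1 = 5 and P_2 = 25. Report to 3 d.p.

At P_1 = 5 and P_2 = 25: Q_1 = 755.
∂Q_1/∂P_2 = 10.
ε = (∂Q_1/∂P_2)(P_2/Q_1) = 10 × (25/755) ≈ 0.331.
Since ε > 0, artificial sweetener and sugar are substitutes.

0.331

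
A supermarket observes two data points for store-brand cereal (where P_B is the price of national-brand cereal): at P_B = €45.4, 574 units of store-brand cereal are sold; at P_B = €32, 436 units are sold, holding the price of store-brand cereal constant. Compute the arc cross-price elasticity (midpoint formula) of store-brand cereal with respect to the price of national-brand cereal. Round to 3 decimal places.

ΔQ_A = 436 − 574 = -138; ΔP_B = 32 − 45.4 = -13.4.
Midpoints: Q̄_A = 505.0, P̄_B = 38.70.
ε = (ΔQ_A/Q̄_A)/(ΔP_B/P̄_B) = (-138/505.0)/(-13.4/38.70) ≈ 0.789.

0.789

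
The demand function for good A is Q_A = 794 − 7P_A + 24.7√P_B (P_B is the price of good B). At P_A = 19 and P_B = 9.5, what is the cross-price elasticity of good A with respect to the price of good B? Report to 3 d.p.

At P_A = 19 and P_B = 9.5: Q_A = 737.131.
∂Q_A/∂P_B = 24.7/(2√P_B) = 24.7/(2√9.5) = 4.0069.
ε = (∂Q_A/∂P_B)(P_B/Q_A) = 4.0069 × (9.5/737.131) ≈ 0.052.

0.052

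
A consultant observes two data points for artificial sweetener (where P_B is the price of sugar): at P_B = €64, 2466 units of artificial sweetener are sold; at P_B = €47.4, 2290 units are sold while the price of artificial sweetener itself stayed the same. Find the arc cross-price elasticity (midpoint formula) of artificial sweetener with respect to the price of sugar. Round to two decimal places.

ΔQ_A = 2290 − 2466 = -176; ΔP_B = 47.4 − 64 = -16.6.
Midpoints: Q̄_A = 2378.0, P̄_B = 55.70.
ε = (ΔQ_A/Q̄_A)/(ΔP_B/P̄_B) = (-176/2378.0)/(-16.6/55.70) ≈ 0.25.
ε > 0: artificial sweetener and sugar are substitutes.

0.25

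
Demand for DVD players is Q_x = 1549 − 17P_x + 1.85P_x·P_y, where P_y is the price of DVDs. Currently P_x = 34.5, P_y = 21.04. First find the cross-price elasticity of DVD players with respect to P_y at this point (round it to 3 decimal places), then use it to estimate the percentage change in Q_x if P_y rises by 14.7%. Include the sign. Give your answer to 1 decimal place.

8.6%

At P_x = 34.5, P_y = 21.04: Q_x = 2305.378.
∂Q_x/∂P_y = 1.85P_x = 63.8250.
ε = (∂Q_x/∂P_y)(P_y/Q_x) = 63.8250 × 21.04/2305.378 ≈ 0.582.
%ΔQ_x ≈ ε × %ΔP_y = 0.582 × (14.7%) = 8.6%.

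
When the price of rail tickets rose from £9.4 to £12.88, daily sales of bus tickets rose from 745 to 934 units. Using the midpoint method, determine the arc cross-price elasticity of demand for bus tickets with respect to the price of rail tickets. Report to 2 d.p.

ΔQ_A = 934 − 745 = 189; ΔP_B = 12.88 − 9.4 = 3.48.
Midpoints: Q̄_A = 839.5, P̄_B = 11.14.
ε = (ΔQ_A/Q̄_A)/(ΔP_B/P̄_B) = (189/839.5)/(3.48/11.14) ≈ 0.72.
ε > 0: bus tickets and rail tickets are substitutes.

0.72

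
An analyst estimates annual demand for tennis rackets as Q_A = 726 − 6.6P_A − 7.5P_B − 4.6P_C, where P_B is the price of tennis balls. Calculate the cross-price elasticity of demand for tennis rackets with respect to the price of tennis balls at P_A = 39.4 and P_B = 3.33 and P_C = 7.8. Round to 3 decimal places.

At P_A = 39.4 and P_B = 3.33 and P_C = 7.8: Q_A = 405.105.
∂Q_A/∂P_B = -7.5.
ε = (∂Q_A/∂P_B)(P_B/Q_A) = -7.5 × (3.33/405.105) ≈ -0.062.

-0.062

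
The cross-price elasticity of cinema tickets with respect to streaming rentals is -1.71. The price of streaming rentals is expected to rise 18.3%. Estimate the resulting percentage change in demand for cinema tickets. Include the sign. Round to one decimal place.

-31.3%

%ΔQ ≈ ε × %ΔP of streaming rentals = -1.71 × (18.3%) = -31.3%.
Demand for cinema tickets falls by about 31.3%.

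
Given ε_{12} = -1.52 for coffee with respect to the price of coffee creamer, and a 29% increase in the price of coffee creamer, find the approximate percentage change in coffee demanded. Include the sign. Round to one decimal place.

%ΔQ ≈ ε × %ΔP of coffee creamer = -1.52 × (29%) = -44.1%.
Demand for coffee falls by about 44.1%.

-44.1%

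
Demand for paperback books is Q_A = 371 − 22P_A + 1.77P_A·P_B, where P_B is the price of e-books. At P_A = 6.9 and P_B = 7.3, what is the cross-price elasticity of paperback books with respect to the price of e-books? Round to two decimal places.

At P_A = 6.9 and P_B = 7.3: Q_A = 308.355.
∂Q_A/∂P_B = 1.77P_A = 1.77(6.9) = 12.2130.
ε = (∂Q_A/∂P_B)(P_B/Q_A) = 12.2130 × (7.3/308.355) ≈ 0.29.
ε > 0: substitutes.

0.29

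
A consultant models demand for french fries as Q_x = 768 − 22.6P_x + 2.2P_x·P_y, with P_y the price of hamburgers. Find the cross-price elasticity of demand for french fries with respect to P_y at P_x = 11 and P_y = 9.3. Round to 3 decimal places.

0.302

At P_x = 11 and P_y = 9.3: Q_x = 744.46.
∂Q_x/∂P_y = 2.2P_x = 2.2(11) = 24.2000.
ε = (∂Q_x/∂P_y)(P_y/Q_x) = 24.2000 × (9.3/744.46) ≈ 0.302.
ε > 0: substitutes.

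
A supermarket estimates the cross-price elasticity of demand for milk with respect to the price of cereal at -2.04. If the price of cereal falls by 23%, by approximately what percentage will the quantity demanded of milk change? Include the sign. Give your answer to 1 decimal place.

%ΔQ ≈ ε × %ΔP of cereal = -2.04 × (-23%) = 46.9%.
Demand for milk rises by about 46.9%.

46.9%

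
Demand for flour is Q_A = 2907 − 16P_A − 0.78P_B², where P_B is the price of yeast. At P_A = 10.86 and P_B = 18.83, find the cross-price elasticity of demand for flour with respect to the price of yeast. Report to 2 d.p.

-0.23

At P_A = 10.86 and P_B = 18.83: Q_A = 2456.676.
∂Q_A/∂P_B = -1.56P_B = -1.56(18.83) = -29.3748.
ε = (∂Q_A/∂P_B)(P_B/Q_A) = -29.3748 × (18.83/2456.676) ≈ -0.23.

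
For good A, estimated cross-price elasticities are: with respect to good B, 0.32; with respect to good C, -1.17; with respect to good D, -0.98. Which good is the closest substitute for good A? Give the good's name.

good B

Substitutes have ε > 0. Among the positive values, 0.32 (good B) is largest.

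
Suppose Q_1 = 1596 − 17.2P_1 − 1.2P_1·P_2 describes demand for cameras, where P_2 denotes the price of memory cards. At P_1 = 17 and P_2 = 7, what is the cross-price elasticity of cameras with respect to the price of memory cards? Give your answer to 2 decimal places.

-0.12

At P_1 = 17 and P_2 = 7: Q_1 = 1160.8.
∂Q_1/∂P_2 = -1.2P_1 = -1.2(17) = -20.4000.
ε = (∂Q_1/∂P_2)(P_2/Q_1) = -20.4000 × (7/1160.8) ≈ -0.12.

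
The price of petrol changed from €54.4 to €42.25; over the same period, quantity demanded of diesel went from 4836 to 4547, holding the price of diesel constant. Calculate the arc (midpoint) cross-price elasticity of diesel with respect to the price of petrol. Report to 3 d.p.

ΔQ_A = 4547 − 4836 = -289; ΔP_B = 42.25 − 54.4 = -12.15.
Midpoints: Q̄_A = 4691.5, P̄_B = 48.33.
ε = (ΔQ_A/Q̄_A)/(ΔP_B/P̄_B) = (-289/4691.5)/(-12.15/48.33) ≈ 0.245.

0.245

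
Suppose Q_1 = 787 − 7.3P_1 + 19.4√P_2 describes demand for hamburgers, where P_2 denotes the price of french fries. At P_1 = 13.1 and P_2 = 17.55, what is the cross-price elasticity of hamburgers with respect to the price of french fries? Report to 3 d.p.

At P_1 = 13.1 and P_2 = 17.55: Q_1 = 772.642.
∂Q_1/∂P_2 = 19.4/(2√P_2) = 19.4/(2√17.55) = 2.3154.
ε = (∂Q_1/∂P_2)(P_2/Q_1) = 2.3154 × (17.55/772.642) ≈ 0.053.

0.053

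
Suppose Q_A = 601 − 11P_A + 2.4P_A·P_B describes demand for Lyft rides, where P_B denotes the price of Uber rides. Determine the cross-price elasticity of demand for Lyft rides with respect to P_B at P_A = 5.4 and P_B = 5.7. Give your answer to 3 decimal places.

At P_A = 5.4 and P_B = 5.7: Q_A = 615.472.
∂Q_A/∂P_B = 2.4P_A = 2.4(5.4) = 12.9600.
ε = (∂Q_A/∂P_B)(P_B/Q_A) = 12.9600 × (5.7/615.472) ≈ 0.120.
ε > 0: substitutes.

0.120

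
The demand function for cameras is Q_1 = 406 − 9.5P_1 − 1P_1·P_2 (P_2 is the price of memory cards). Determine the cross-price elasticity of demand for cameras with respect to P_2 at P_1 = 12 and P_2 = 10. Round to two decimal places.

At P_1 = 12 and P_2 = 10: Q_1 = 172.
∂Q_1/∂P_2 = -1P_1 = -1(12) = -12.0000.
ε = (∂Q_1/∂P_2)(P_2/Q_1) = -12.0000 × (10/172) ≈ -0.70.

-0.70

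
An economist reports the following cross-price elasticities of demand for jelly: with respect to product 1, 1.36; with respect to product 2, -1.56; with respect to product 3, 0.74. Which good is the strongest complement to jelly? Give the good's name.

product 2

Complements have ε < 0. The most negative value is -1.56 (product 2).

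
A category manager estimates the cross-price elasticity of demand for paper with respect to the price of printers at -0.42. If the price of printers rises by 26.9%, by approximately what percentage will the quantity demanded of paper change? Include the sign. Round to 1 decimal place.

-11.3%

%ΔQ ≈ ε × %ΔP of printers = -0.42 × (26.9%) = -11.3%.
Demand for paper falls by about 11.3%.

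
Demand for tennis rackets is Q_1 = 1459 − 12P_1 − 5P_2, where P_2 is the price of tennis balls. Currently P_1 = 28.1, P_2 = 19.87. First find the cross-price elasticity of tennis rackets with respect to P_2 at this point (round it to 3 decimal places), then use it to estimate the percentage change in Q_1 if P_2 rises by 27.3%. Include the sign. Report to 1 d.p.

At P_1 = 28.1, P_2 = 19.87: Q_1 = 1022.45.
∂Q_1/∂P_2 = -5.
ε = (∂Q_1/∂P_2)(P_2/Q_1) = -5.0000 × 19.87/1022.45 ≈ -0.097.
%ΔQ_1 ≈ ε × %ΔP_2 = -0.097 × (27.3%) = -2.6%.

-2.6%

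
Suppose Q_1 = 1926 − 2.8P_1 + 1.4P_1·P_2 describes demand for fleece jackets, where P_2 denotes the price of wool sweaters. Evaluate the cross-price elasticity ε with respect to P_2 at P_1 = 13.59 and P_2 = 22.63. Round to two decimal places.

At P_1 = 13.59 and P_2 = 22.63: Q_1 = 2318.506.
∂Q_1/∂P_2 = 1.4P_1 = 1.4(13.59) = 19.0260.
ε = (∂Q_1/∂P_2)(P_2/Q_1) = 19.0260 × (22.63/2318.506) ≈ 0.19.

0.19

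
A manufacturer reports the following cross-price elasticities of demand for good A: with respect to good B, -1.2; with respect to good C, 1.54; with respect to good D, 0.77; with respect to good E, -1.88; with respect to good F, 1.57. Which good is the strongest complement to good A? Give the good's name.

good E

Complements have ε < 0. The most negative value is -1.88 (good E).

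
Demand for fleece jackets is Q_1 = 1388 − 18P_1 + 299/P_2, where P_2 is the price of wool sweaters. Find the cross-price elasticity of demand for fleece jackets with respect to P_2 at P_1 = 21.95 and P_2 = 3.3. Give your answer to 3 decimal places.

At P_1 = 21.95 and P_2 = 3.3: Q_1 = 1083.506.
∂Q_1/∂P_2 = −299/P_2² = -27.4564.
ε = (∂Q_1/∂P_2)(P_2/Q_1) = -27.4564 × (3.3/1083.506) ≈ -0.084.

-0.084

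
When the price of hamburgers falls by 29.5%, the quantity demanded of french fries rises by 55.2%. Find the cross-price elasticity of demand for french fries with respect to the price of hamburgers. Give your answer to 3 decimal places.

ε = (%ΔQ of french fries) / (%ΔP of hamburgers) = (55.2%) / (-29.5%) ≈ -1.871.
Negative cross-price elasticity: complements.

-1.871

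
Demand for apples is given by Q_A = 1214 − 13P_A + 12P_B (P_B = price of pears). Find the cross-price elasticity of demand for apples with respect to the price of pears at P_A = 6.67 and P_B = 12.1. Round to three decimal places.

0.114

At P_A = 6.67 and P_B = 12.1: Q_A = 1272.49.
∂Q_A/∂P_B = 12.
ε = (∂Q_A/∂P_B)(P_B/Q_A) = 12 × (12.1/1272.49) ≈ 0.114.
Since ε > 0, apples and pears are substitutes.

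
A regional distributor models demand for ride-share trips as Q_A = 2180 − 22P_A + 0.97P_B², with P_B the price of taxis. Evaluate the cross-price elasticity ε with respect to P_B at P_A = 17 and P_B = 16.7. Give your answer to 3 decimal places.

At P_A = 17 and P_B = 16.7: Q_A = 2076.523.
∂Q_A/∂P_B = 1.94P_B = 1.94(16.7) = 32.3980.
ε = (∂Q_A/∂P_B)(P_B/Q_A) = 32.3980 × (16.7/2076.523) ≈ 0.261.

0.261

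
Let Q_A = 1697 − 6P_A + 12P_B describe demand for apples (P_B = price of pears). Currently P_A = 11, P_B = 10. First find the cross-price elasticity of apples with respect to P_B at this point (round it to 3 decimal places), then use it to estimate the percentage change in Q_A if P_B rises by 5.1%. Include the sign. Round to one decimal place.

0.4%

At P_A = 11, P_B = 10: Q_A = 1751.
∂Q_A/∂P_B = 12.
ε = (∂Q_A/∂P_B)(P_B/Q_A) = 12.0000 × 10/1751 ≈ 0.069.
%ΔQ_A ≈ ε × %ΔP_B = 0.069 × (5.1%) = 0.4%.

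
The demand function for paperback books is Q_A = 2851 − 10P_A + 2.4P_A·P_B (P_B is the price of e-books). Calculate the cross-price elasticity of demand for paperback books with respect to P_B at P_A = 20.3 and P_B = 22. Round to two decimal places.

At P_A = 20.3 and P_B = 22: Q_A = 3719.84.
∂Q_A/∂P_B = 2.4P_A = 2.4(20.3) = 48.7200.
ε = (∂Q_A/∂P_B)(P_B/Q_A) = 48.7200 × (22/3719.84) ≈ 0.29.
ε > 0: substitutes.

0.29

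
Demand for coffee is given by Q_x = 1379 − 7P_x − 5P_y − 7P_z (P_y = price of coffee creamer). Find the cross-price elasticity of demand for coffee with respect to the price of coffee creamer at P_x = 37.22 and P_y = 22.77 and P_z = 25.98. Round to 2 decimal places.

-0.14

At P_x = 37.22 and P_y = 22.77 and P_z = 25.98: Q_x = 822.75.
∂Q_x/∂P_y = -5.
ε = (∂Q_x/∂P_y)(P_y/Q_x) = -5 × (22.77/822.75) ≈ -0.14.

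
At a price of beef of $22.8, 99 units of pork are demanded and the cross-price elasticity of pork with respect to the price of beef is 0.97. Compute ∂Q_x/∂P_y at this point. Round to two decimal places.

4.21

ε = (∂Q_x/∂P_y)·(P_y/Q_x) ⇒ ∂Q_x/∂P_y = ε·Q_x/P_y = 0.97 × 99/22.8 ≈ 4.21.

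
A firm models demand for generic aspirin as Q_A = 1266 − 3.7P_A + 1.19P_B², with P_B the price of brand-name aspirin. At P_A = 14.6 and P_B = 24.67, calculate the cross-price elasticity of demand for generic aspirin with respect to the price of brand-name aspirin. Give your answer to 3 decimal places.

0.748

At P_A = 14.6 and P_B = 24.67: Q_A = 1936.225.
∂Q_A/∂P_B = 2.38P_B = 2.38(24.67) = 58.7146.
ε = (∂Q_A/∂P_B)(P_B/Q_A) = 58.7146 × (24.67/1936.225) ≈ 0.748.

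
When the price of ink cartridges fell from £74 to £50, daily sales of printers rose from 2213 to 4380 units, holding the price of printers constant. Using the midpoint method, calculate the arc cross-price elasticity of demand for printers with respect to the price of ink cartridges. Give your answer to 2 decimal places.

ΔQ_A = 4380 − 2213 = 2167; ΔP_B = 50 − 74 = -24.
Midpoints: Q̄_A = 3296.5, P̄_B = 62.00.
ε = (ΔQ_A/Q̄_A)/(ΔP_B/P̄_B) = (2167/3296.5)/(-24/62.00) ≈ -1.70.
ε < 0: printers and ink cartridges are complements.

-1.70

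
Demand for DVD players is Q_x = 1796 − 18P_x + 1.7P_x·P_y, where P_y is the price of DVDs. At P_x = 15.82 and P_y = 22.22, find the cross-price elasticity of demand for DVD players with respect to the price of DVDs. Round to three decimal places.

At P_x = 15.82 and P_y = 22.22: Q_x = 2108.825.
∂Q_x/∂P_y = 1.7P_x = 1.7(15.82) = 26.8940.
ε = (∂Q_x/∂P_y)(P_y/Q_x) = 26.8940 × (22.22/2108.825) ≈ 0.283.
ε > 0: substitutes.

0.283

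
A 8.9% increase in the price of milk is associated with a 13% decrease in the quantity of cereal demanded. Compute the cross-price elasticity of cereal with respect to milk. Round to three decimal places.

-1.461

ε = (%ΔQ of cereal) / (%ΔP of milk) = (-13%) / (8.9%) ≈ -1.461.
Negative cross-price elasticity: complements.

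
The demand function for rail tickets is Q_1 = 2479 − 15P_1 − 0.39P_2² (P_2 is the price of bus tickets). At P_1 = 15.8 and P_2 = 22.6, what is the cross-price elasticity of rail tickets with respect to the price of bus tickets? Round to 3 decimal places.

-0.195

At P_1 = 15.8 and P_2 = 22.6: Q_1 = 2042.804.
∂Q_1/∂P_2 = -0.78P_2 = -0.78(22.6) = -17.6280.
ε = (∂Q_1/∂P_2)(P_2/Q_1) = -17.6280 × (22.6/2042.804) ≈ -0.195.
ε < 0: complements.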